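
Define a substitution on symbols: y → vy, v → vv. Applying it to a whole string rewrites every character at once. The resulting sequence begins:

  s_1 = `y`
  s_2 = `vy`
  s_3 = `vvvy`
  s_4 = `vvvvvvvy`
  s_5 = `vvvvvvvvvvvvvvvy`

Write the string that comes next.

Applying the rule to each of the 16 symbols of vvvvvvvvvvvvvvvy gives the pieces vv vv vv vv vv vv vv vv vv vv vv vv vv vv vv vy, which concatenate to the answer.

vvvvvvvvvvvvvvvvvvvvvvvvvvvvvvvy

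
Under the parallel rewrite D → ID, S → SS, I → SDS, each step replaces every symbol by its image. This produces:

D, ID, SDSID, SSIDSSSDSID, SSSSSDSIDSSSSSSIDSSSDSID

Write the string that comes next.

Rewriting the 24 symbols of SSSSSDSIDSSSSSSIDSSSDSID one by one yields SS SS SS SS SS ID SS SDS ID SS SS SS SS SS SS SDS ID SS SS SS ID SS SDS ID; concatenated:

SSSSSSSSSSIDSSSDSIDSSSSSSSSSSSSSDSIDSSSSSSIDSSSDSID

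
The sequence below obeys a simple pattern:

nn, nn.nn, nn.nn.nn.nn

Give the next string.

nn.nn.nn.nn.nn.nn.nn.nn

Each string is two copies of the previous one joined by '.'.
One more doubling of nn.nn.nn.nn gives the answer.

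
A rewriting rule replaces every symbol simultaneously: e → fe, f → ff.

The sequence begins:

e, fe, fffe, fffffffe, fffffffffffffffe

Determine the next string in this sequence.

fffffffffffffffffffffffffffffffe

Replace each of the 16 characters of fffffffffffffffe in place — ff ff ff ff ff ff ff ff ff ff ff ff ff ff ff fe — and concatenate.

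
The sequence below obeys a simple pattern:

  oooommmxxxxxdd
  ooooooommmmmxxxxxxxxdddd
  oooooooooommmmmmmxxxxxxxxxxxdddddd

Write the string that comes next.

ooooooooooooommmmmmmmmxxxxxxxxxxxxxxdddddddd

Reading off run lengths: o runs 4, 7, 10; m runs 3, 5, 7; x runs 5, 8, 11; d runs 2, 4, 6 — each is linear in n (n = 1, 2, …).
At n = 4 the blocks have lengths 13, 9, 14, 8.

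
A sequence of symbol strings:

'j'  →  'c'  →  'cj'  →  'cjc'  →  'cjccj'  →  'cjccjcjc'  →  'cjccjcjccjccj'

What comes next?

From term 3 onward, concatenate the last term with the second-to-last: c·j = cj, cj·c = cjc, …
The next term joins cjccjcjccjccj and cjccjcjc.

cjccjcjccjccjcjccjcjc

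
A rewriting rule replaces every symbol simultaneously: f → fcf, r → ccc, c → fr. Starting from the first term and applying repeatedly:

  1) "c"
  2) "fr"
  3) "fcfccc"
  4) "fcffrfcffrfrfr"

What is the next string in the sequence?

Rewriting the 14 symbols of fcffrfcffrfrfr one by one yields fcf fr fcf fcf ccc fcf fr fcf fcf ccc fcf ccc fcf ccc; concatenated:

fcffrfcffcfcccfcffrfcffcfcccfcfcccfcfccc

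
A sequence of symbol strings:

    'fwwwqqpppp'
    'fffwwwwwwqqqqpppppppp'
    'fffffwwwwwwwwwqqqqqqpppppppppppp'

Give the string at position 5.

Reading off run lengths: f runs 1, 3, 5; w runs 3, 6, 9; q runs 2, 4, 6; p runs 4, 8, 12 — each is linear in n (n = 1, 2, …).
Setting n = 5 gives 9, 15, 10, 20 characters in each block.

fffffffffwwwwwwwwwwwwwwwqqqqqqqqqqpppppppppppppppppppp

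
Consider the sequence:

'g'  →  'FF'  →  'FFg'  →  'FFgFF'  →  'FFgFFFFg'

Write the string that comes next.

From term 3 onward, concatenate the last term with the second-to-last: FF·g = FFg, FFg·FF = FFgFF, …
So term 6 is FFgFFFFg·FFgFF.

FFgFFFFgFFgFF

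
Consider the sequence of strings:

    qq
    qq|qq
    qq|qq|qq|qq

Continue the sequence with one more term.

Every step duplicates the string with '|' between the halves.
One more doubling of qq|qq|qq|qq gives the answer.

qq|qq|qq|qq|qq|qq|qq|qq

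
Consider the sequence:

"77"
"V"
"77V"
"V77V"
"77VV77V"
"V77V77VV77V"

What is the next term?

Each term (from the third on) is the two preceding terms concatenated in order: term 3 = 77·V = 77V.
The next term joins 77VV77V and V77V77VV77V.

77VV77VV77V77VV77V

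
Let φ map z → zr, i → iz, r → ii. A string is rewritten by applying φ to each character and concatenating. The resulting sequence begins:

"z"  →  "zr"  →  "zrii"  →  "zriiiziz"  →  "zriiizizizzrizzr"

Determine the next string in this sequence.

Rewriting the 16 symbols of zriiizizizzrizzr one by one yields zr ii iz iz iz zr iz zr iz zr zr ii iz zr zr ii; concatenated:

zriiizizizzrizzrizzrzriiizzrzrii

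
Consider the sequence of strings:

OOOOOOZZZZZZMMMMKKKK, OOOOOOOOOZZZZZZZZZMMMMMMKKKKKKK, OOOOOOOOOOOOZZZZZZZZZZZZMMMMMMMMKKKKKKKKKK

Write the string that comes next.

Each string has the form O^{3n} Z^{3n} M^{2n} K^{3n-2}, where the shown terms are n = 2, 3, 4.
At n = 5 the blocks have lengths 15, 15, 10, 13.

OOOOOOOOOOOOOOOZZZZZZZZZZZZZZZMMMMMMMMMMKKKKKKKKKKKKK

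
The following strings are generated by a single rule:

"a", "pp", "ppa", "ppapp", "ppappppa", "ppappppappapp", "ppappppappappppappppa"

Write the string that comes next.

From term 3 onward, concatenate the last term with the second-to-last: pp·a = ppa, ppa·pp = ppapp, …
The next term joins ppappppappappppappppa and ppappppappapp.

ppappppappappppappppappappppappapp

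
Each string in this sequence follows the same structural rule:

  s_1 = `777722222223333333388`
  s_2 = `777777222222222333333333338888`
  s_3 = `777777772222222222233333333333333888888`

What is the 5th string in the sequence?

777777777777222222222222222333333333333333333338888888888

Term n consists of 2n 7's, followed by 2n+3 2's, followed by 3n+2 3's, followed by 2n-2 8's, where the shown terms are n = 2, 3, 4.
At n = 6 the blocks have lengths 12, 15, 20, 10.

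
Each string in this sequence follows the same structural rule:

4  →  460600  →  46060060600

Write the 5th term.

460600606006060060600

Every step adds 60600 to the end: s(k+1) = s(k)·60600.
From 46060060600, 2 further steps: 46060060600 → 4606006060060600 → (answer).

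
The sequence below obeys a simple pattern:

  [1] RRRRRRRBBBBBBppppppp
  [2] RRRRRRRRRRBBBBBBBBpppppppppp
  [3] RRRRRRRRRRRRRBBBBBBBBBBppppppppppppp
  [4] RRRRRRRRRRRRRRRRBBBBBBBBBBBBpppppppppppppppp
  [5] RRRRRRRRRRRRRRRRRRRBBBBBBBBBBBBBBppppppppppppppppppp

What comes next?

RRRRRRRRRRRRRRRRRRRRRRBBBBBBBBBBBBBBBBpppppppppppppppppppppp

The n-th term is 3n-2 R's then 2n B's then 3n-2 p's, where the shown terms are n = 3, 4, 5, 6, 7.
At n = 8 the blocks have lengths 22, 16, 22.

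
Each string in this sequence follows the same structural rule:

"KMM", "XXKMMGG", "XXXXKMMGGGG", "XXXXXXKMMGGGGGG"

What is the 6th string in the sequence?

Every step adds XX to the front and GG to the end of the previous string.
From XXXXXXKMMGGGGGG, 2 further steps: XXXXXXKMMGGGGGG → XXXXXXXXKMMGGGGGGGG → (answer).

XXXXXXXXXXKMMGGGGGGGGGG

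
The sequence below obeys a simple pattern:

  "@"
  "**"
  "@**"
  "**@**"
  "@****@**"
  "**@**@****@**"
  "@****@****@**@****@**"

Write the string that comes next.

**@**@****@**@****@****@**@****@**

Each term (from the third on) is the two preceding terms concatenated in order: term 3 = @·** = @**.
The next term joins **@**@****@** and @****@****@**@****@**.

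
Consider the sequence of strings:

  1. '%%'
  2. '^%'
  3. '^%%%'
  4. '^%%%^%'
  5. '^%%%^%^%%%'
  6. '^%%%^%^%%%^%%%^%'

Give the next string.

Each term (from the third on) is the previous term followed by the one before it: term 3 = ^%·%% = ^%%%.
The next term joins ^%%%^%^%%%^%%%^% and ^%%%^%^%%%.

^%%%^%^%%%^%%%^%^%%%^%^%%%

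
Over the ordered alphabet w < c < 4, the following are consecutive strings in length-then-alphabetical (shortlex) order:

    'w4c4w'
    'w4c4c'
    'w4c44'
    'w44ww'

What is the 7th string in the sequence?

w44cw

Stepping forward 3 times from w44ww: w44ww → w44wc → w44w4, then the target.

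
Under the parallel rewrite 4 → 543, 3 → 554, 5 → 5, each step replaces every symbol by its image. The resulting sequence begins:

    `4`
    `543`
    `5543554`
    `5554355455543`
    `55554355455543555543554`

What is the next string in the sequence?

Applying the rule to each of the 23 symbols of 55554355455543555543554 gives the pieces 5 5 5 5 543 554 5 5 543 5 5 5 543 554 5 5 5 5 543 554 5 5 543, which concatenate to the answer.

555554355455543555543554555554355455543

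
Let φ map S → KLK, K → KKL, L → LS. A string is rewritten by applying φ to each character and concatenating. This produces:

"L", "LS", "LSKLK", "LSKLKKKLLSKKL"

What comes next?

Rewriting the 13 symbols of LSKLKKKLLSKKL one by one yields LS KLK KKL LS KKL KKL KKL LS LS KLK KKL KKL LS; concatenated:

LSKLKKKLLSKKLKKLKKLLSLSKLKKKLKKLLS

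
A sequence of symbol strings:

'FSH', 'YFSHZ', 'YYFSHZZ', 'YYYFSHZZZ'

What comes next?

YYYYFSHZZZZ

Each term wraps the previous one in Y on the left and Z on the right.
So the next term is Y·YYYFSHZZZ·Z.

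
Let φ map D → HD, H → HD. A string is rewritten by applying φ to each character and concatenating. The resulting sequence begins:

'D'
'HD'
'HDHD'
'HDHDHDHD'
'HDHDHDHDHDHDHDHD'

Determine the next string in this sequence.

Rewriting the 16 symbols of HDHDHDHDHDHDHDHD one by one yields HD HD HD HD HD HD HD HD HD HD HD HD HD HD HD HD; concatenated:

HDHDHDHDHDHDHDHDHDHDHDHDHDHDHDHD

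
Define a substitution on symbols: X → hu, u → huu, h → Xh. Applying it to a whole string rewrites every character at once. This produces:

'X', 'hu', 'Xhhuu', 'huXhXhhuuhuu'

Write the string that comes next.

XhhuuhuXhhuXhXhhuuhuuXhhuuhuu

Expanding huXhXhhuuhuu: h→Xh, u→huu, X→hu, h→Xh, X→hu, h→Xh, h→Xh, u→huu, u→huu, h→Xh, u→huu, u→huu. Concatenated: Xh huu hu Xh hu Xh Xh huu huu Xh huu huu.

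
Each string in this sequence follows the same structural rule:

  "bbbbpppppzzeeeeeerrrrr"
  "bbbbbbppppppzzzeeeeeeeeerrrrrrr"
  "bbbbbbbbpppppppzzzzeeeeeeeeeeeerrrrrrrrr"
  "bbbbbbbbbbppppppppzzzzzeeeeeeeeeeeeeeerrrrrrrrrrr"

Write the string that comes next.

bbbbbbbbbbbbpppppppppzzzzzzeeeeeeeeeeeeeeeeeerrrrrrrrrrrrr

The n-th term is 2n b's then n+3 p's then n z's then 3n e's then 2n+1 r's, where the shown terms are n = 2, 3, 4, 5.
For the next term, n = 6, so the run lengths are 12, 9, 6, 18, 13.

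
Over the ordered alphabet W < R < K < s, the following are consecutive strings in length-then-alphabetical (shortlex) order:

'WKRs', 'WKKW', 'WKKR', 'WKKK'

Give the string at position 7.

WKsR

Stepping forward 3 times from WKKK: WKKK → WKKs → WKsW, then the target.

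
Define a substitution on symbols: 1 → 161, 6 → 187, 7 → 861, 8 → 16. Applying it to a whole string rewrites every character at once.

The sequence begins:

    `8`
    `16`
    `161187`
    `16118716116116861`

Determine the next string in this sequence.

1611871611611686116118716116118716116118716187161

φ(16118716116116861) expands symbol-by-symbol to 161 187 161 161 16 861 161 187 161 161 187 161 161 187 16 187 161; joining the 17 pieces gives the next term.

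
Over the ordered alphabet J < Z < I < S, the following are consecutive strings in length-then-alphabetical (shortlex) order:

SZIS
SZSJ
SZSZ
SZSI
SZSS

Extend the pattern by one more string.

The successor of SZSS increments the rightmost position that isn't already S and resets every position after it to J.

SIJJ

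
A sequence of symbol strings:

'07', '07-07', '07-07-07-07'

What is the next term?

Each string is two copies of the previous one joined by '-'.
Doubling 07-07-07-07 with '-' between the halves:

07-07-07-07-07-07-07-07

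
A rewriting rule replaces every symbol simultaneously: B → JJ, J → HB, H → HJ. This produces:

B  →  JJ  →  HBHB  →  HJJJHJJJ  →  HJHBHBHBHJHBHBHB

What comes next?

Rewriting the 16 symbols of HJHBHBHBHJHBHBHB one by one yields HJ HB HJ JJ HJ JJ HJ JJ HJ HB HJ JJ HJ JJ HJ JJ; concatenated:

HJHBHJJJHJJJHJJJHJHBHJJJHJJJHJJJ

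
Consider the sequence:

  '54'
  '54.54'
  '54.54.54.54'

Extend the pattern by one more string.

s(k+1) = s(k)·.·s(k) — each term doubles the last with '.' between the halves.
So the next term is two copies of 54.54.54.54 with '.' between the halves.

54.54.54.54.54.54.54.54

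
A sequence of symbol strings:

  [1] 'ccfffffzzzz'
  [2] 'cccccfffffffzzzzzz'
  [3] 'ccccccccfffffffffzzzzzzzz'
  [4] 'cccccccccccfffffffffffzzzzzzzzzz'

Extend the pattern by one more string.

ccccccccccccccfffffffffffffzzzzzzzzzzzz

Each string has the form c^{3n-1} f^{2n+3} z^{2n+2} (n = 1, 2, …).
Setting n = 5 gives 14, 13, 12 characters in each block.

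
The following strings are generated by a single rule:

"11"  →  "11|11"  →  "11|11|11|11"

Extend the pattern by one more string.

s(k+1) = s(k)·|·s(k) — each term doubles the last with '|' between the halves.
Doubling 11|11|11|11 with '|' between the halves:

11|11|11|11|11|11|11|11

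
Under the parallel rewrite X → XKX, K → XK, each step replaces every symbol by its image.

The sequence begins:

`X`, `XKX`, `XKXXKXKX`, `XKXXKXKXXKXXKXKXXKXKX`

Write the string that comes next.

XKXXKXKXXKXXKXKXXKXKXXKXXKXKXXKXXKXKXXKXKXXKXXKXKXXKXKX

Applying the rule to each of the 21 symbols of XKXXKXKXXKXXKXKXXKXKX gives the pieces XKX XK XKX XKX XK XKX XK XKX XKX XK XKX XKX XK XKX XK XKX XKX XK XKX XK XKX, which concatenate to the answer.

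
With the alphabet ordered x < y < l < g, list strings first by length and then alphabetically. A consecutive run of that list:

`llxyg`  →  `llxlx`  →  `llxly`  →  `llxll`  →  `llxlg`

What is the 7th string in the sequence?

llxgy

Advancing 2 positions from llxlg through llxlg → llxgx reaches term 7.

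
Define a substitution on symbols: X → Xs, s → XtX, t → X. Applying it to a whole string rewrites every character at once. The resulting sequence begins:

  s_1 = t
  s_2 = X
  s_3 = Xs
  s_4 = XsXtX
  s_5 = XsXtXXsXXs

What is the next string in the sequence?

XsXtXXsXXsXsXtXXsXsXtX

Rewriting each symbol of XsXtXXsXXs: X→Xs, s→XtX, X→Xs, t→X, X→Xs, X→Xs, s→XtX, X→Xs, X→Xs, s→XtX, which concatenates to Xs XtX Xs X Xs Xs XtX Xs Xs XtX.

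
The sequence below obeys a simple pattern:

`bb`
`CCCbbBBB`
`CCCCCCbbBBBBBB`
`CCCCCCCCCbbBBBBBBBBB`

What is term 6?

Every step adds CCC to the front and BBB to the end of the previous string.
From CCCCCCCCCbbBBBBBBBBB, 2 further steps: CCCCCCCCCbbBBBBBBBBB → CCCCCCCCCCCCbbBBBBBBBBBBBB → (answer).

CCCCCCCCCCCCCCCbbBBBBBBBBBBBBBBB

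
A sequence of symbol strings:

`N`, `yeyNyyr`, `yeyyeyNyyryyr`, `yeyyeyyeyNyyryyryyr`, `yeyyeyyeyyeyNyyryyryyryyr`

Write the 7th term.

yeyyeyyeyyeyyeyyeyNyyryyryyryyryyryyr

Each term wraps the previous one in yey on the left and yyr on the right.
From yeyyeyyeyyeyNyyryyryyryyr, 2 further steps: yeyyeyyeyyeyNyyryyryyryyr → yeyyeyyeyyeyyeyNyyryyryyryyryyr → (answer).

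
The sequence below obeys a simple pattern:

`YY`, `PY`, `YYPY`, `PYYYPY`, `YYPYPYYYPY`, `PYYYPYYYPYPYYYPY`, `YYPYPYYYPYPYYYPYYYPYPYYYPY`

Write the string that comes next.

PYYYPYYYPYPYYYPYYYPYPYYYPYPYYYPYYYPYPYYYPY

This is a Fibonacci-style word recurrence s(k) = s(k−2)·s(k−1): e.g. YY·PY = YYPY.
The next term joins PYYYPYYYPYPYYYPY and YYPYPYYYPYPYYYPYYYPYPYYYPY.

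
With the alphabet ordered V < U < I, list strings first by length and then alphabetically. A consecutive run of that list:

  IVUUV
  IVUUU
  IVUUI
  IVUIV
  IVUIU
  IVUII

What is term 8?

Continuing the enumeration 2 steps past IVUII: IVUII → IVIVV → (answer).

IVIVU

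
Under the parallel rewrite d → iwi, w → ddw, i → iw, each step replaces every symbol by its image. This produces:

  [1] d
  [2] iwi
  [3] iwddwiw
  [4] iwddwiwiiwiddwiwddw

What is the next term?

iwddwiwiiwiddwiwddwiwiwddwiwiwiiwiddwiwddwiwiiwiddw

Replace each of the 19 characters of iwddwiwiiwiddwiwddw in place — iw ddw iwi iwi ddw iw ddw iw iw ddw iw iwi iwi ddw iw ddw iwi iwi ddw — and concatenate.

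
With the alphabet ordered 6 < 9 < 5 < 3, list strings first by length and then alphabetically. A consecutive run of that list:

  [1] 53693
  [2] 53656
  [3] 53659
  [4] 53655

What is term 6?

Stepping forward 2 times from 53655: 53655 → 53653, then the target.

53636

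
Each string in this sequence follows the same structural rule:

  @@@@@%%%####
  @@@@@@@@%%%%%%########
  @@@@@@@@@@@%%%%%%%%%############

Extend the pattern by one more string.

@@@@@@@@@@@@@@%%%%%%%%%%%%################

Reading off run lengths: @ runs 5, 8, 11; % runs 3, 6, 9; # runs 4, 8, 12 — each is linear in n (n = 1, 2, …).
At n = 4 the blocks have lengths 14, 12, 16.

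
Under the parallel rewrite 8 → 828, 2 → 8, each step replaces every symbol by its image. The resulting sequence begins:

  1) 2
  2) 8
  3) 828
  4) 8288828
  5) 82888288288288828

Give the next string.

82888288288288828828882882888288288288828

Applying the rule to each of the 17 symbols of 82888288288288828 gives the pieces 828 8 828 828 828 8 828 828 8 828 828 8 828 828 828 8 828, which concatenate to the answer.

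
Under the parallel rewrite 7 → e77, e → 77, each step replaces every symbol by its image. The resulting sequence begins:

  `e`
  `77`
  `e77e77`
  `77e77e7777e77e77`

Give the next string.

Rewriting the 16 symbols of 77e77e7777e77e77 one by one yields e77 e77 77 e77 e77 77 e77 e77 e77 e77 77 e77 e77 77 e77 e77; concatenated:

e77e7777e77e7777e77e77e77e7777e77e7777e77e77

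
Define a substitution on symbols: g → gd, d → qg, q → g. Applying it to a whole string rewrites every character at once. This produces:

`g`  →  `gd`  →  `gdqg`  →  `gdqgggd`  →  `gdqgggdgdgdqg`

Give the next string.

Rewriting the 13 symbols of gdqgggdgdgdqg one by one yields gd qg g gd gd gd qg gd qg gd qg g gd; concatenated:

gdqgggdgdgdqggdqggdqgggd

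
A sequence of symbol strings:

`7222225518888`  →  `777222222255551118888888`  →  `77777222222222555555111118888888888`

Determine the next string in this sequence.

Each string has the form 7^{2n-1} 2^{2n+3} 5^{2n} 1^{2n-1} 8^{3n+1} (n = 1, 2, …).
Setting n = 4 gives 7, 11, 8, 7, 13 characters in each block.

7777777222222222225555555511111118888888888888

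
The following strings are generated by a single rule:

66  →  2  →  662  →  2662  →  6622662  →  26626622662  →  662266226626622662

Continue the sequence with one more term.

From term 3 onward, concatenate the second-to-last term with the last: 66·2 = 662, 2·662 = 2662, …
So term 8 is 26626622662·662266226626622662.

26626622662662266226626622662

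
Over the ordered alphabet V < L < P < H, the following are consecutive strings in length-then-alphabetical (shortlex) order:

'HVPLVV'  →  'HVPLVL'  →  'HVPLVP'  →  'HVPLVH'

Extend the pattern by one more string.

Treat HVPLVH as a base-4 numeral over the given alphabet and add one, carrying through any trailing H's.

HVPLLV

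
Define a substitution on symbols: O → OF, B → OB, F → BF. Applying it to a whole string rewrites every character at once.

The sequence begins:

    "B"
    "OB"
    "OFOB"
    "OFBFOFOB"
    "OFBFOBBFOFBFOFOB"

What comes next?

Rewriting the 16 symbols of OFBFOBBFOFBFOFOB one by one yields OF BF OB BF OF OB OB BF OF BF OB BF OF BF OF OB; concatenated:

OFBFOBBFOFOBOBBFOFBFOBBFOFBFOFOB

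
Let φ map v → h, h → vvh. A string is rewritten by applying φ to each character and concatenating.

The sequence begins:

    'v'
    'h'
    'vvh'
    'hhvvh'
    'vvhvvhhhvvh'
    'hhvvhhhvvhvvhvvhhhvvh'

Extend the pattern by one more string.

vvhvvhhhvvhvvhvvhhhvvhhhvvhhhvvhvvhvvhhhvvh

Replace each of the 21 characters of hhvvhhhvvhvvhvvhhhvvh in place — vvh vvh h h vvh vvh vvh h h vvh h h vvh h h vvh vvh vvh h h vvh — and concatenate.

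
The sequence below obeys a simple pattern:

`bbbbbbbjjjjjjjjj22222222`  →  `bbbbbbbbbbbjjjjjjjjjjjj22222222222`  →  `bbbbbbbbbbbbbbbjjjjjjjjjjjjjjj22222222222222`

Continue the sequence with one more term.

bbbbbbbbbbbbbbbbbbbjjjjjjjjjjjjjjjjjj22222222222222222

Term n consists of 4n-1 b's, followed by 3n+3 j's, followed by 3n+2 2's, where the shown terms are n = 2, 3, 4.
At n = 5 the blocks have lengths 19, 18, 17.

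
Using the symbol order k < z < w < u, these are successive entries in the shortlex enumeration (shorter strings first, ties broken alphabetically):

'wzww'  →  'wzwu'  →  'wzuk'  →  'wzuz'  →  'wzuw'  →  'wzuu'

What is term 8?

Continuing the enumeration 2 steps past wzuu: wzuu → wwkk → (answer).

wwkz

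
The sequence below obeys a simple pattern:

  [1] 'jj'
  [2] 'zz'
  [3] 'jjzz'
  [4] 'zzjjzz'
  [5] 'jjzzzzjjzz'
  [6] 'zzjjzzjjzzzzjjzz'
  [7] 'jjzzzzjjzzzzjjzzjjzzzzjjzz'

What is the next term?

Each term (from the third on) is the two preceding terms concatenated in order: term 3 = jj·zz = jjzz.
So term 8 is zzjjzzjjzzzzjjzz·jjzzzzjjzzzzjjzzjjzzzzjjzz.

zzjjzzjjzzzzjjzzjjzzzzjjzzzzjjzzjjzzzzjjzz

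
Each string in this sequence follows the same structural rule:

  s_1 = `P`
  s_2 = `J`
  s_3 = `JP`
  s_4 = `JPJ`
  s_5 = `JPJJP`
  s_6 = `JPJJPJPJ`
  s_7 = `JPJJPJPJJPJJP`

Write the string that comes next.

JPJJPJPJJPJJPJPJJPJPJ

Each term (from the third on) is the previous term followed by the one before it: term 3 = J·P = JP.
Continuing: JPJJPJPJJPJJP · JPJJPJPJ gives term 8.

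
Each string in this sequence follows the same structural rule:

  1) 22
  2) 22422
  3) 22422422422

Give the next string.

s(k+1) = s(k)·4·s(k) — each term doubles the last with '4' between the halves.
Doubling 22422422422 with '4' between the halves:

22422422422422422422422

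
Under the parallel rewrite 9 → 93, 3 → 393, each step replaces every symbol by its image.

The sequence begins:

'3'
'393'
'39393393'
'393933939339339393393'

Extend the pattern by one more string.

Replace each of the 21 characters of 393933939339339393393 in place — 393 93 393 93 393 393 93 393 93 393 393 93 393 393 93 393 93 393 393 93 393 — and concatenate.

3939339393393393933939339339393393393933939339339393393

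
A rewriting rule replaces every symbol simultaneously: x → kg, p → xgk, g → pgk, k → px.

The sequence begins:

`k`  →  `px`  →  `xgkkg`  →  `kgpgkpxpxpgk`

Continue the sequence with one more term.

pxpgkxgkpgkpxxgkkgxgkkgxgkpgkpx

Expanding kgpgkpxpxpgk: k→px, g→pgk, p→xgk, g→pgk, k→px, p→xgk, x→kg, p→xgk, x→kg, p→xgk, g→pgk, k→px. Concatenated: px pgk xgk pgk px xgk kg xgk kg xgk pgk px.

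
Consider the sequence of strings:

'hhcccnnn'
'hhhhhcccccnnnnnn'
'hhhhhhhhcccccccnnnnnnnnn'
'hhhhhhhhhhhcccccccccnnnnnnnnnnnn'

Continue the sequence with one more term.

hhhhhhhhhhhhhhcccccccccccnnnnnnnnnnnnnnn

Each string has the form h^{3n-1} c^{2n+1} n^{3n} (n = 1, 2, …).
At n = 5 the blocks have lengths 14, 11, 15.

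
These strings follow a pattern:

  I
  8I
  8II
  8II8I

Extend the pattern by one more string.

8II8I8II

From term 3 onward, concatenate the last term with the second-to-last: 8I·I = 8II, 8II·8I = 8II8I, …
Continuing: 8II8I · 8II gives term 5.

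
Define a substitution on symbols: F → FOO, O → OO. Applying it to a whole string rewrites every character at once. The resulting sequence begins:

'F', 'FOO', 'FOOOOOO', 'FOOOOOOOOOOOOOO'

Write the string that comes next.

Rewriting the 15 symbols of FOOOOOOOOOOOOOO one by one yields FOO OO OO OO OO OO OO OO OO OO OO OO OO OO OO; concatenated:

FOOOOOOOOOOOOOOOOOOOOOOOOOOOOOO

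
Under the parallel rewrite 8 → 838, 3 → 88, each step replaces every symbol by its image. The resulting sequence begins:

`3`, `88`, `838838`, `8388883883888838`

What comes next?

Replace each of the 16 characters of 8388883883888838 in place — 838 88 838 838 838 838 88 838 838 88 838 838 838 838 88 838 — and concatenate.

83888838838838838888388388883883883883888838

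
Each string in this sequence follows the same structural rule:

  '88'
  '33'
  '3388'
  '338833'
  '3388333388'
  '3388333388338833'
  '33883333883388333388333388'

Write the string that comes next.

338833338833883333883333883388333388338833

This is a Fibonacci-style word recurrence s(k) = s(k−1)·s(k−2): e.g. 33·88 = 3388.
So term 8 is 33883333883388333388333388·3388333388338833.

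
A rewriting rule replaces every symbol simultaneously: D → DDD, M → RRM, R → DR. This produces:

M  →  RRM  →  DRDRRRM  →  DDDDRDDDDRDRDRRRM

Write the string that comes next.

Applying the rule to each of the 17 symbols of DDDDRDDDDRDRDRRRM gives the pieces DDD DDD DDD DDD DR DDD DDD DDD DDD DR DDD DR DDD DR DR DR RRM, which concatenate to the answer.

DDDDDDDDDDDDDRDDDDDDDDDDDDDRDDDDRDDDDRDRDRRRM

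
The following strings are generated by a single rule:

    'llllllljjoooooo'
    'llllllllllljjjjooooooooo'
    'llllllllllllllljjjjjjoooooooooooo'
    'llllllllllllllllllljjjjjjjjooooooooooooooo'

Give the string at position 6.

llllllllllllllllllllllllllljjjjjjjjjjjjooooooooooooooooooooo

Reading off run lengths: l runs 7, 11, 15, 19; j runs 2, 4, 6, 8; o runs 6, 9, 12, 15 — each is linear in n (n = 1, 2, …).
At n = 6 the blocks have lengths 27, 12, 21.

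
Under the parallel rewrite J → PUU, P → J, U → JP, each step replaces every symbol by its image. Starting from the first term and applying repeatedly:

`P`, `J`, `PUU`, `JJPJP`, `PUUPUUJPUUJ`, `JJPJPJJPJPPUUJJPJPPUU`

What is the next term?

PUUPUUJPUUJPUUPUUJPUUJJJPJPPUUPUUJPUUJJJPJP

φ(JJPJPJJPJPPUUJJPJPPUU) expands symbol-by-symbol to PUU PUU J PUU J PUU PUU J PUU J J JP JP PUU PUU J PUU J J JP JP; joining the 21 pieces gives the next term.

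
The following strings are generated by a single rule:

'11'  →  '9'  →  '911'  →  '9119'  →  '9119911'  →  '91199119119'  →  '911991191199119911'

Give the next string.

91199119119911991191199119119

Each term (from the third on) is the previous term followed by the one before it: term 3 = 9·11 = 911.
The next term joins 911991191199119911 and 91199119119.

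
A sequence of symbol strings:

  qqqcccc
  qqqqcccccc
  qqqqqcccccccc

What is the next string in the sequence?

The n-th term is n+1 q's then 2n c's, where the shown terms are n = 2, 3, 4.
At n = 5 the blocks have lengths 6, 10.

qqqqqqcccccccccc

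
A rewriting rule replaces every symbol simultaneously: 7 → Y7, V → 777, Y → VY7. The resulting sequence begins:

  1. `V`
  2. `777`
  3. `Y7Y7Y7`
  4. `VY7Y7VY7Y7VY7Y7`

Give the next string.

777VY7Y7VY7Y7777VY7Y7VY7Y7777VY7Y7VY7Y7

Replace each of the 15 characters of VY7Y7VY7Y7VY7Y7 in place — 777 VY7 Y7 VY7 Y7 777 VY7 Y7 VY7 Y7 777 VY7 Y7 VY7 Y7 — and concatenate.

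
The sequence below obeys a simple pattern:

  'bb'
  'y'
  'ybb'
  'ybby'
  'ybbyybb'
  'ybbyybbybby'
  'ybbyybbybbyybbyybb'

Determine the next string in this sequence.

Each term (from the third on) is the previous term followed by the one before it: term 3 = y·bb = ybb.
So term 8 is ybbyybbybbyybbyybb·ybbyybbybby.

ybbyybbybbyybbyybbybbyybbybby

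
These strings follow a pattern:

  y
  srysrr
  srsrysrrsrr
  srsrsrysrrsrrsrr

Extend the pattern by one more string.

srsrsrsrysrrsrrsrrsrr

Every step adds sr to the front and srr to the end of the previous string.
So the next term is sr·srsrsrysrrsrrsrr·srr.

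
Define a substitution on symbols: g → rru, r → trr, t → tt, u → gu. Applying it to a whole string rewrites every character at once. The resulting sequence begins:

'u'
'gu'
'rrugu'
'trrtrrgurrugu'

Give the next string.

tttrrtrrtttrrtrrrrugutrrtrrgurrugu

Applying the rule to each of the 13 symbols of trrtrrgurrugu gives the pieces tt trr trr tt trr trr rru gu trr trr gu rru gu, which concatenate to the answer.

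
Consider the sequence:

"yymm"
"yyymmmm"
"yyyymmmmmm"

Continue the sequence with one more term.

The n-th term is n+1 y's then 2n m's (n = 1, 2, …).
For the next term, n = 4, so the run lengths are 5, 8.

yyyyymmmmmmmm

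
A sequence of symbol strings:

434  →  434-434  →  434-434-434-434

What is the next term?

s(k+1) = s(k)·-·s(k) — each term doubles the last with '-' between the halves.
Doubling 434-434-434-434 with '-' between the halves:

434-434-434-434-434-434-434-434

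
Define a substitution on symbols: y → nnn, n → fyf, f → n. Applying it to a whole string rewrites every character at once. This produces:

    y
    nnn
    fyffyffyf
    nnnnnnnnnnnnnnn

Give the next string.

Rewriting the 15 symbols of nnnnnnnnnnnnnnn one by one yields fyf fyf fyf fyf fyf fyf fyf fyf fyf fyf fyf fyf fyf fyf fyf; concatenated:

fyffyffyffyffyffyffyffyffyffyffyffyffyffyffyf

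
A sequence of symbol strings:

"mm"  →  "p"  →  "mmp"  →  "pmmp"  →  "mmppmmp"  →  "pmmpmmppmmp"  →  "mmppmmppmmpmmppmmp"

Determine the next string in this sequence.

Each term (from the third on) is the two preceding terms concatenated in order: term 3 = mm·p = mmp.
The next term joins pmmpmmppmmp and mmppmmppmmpmmppmmp.

pmmpmmppmmpmmppmmppmmpmmppmmp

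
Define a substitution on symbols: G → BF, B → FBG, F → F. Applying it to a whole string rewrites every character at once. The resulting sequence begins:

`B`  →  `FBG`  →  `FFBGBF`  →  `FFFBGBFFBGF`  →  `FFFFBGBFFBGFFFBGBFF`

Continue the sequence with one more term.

FFFFFBGBFFBGFFFBGBFFFFFBGBFFBGFF

Replace each of the 19 characters of FFFFBGBFFBGFFFBGBFF in place — F F F F FBG BF FBG F F FBG BF F F F FBG BF FBG F F — and concatenate.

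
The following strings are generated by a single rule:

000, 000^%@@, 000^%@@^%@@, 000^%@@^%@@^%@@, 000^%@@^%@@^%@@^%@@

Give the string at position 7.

000^%@@^%@@^%@@^%@@^%@@^%@@

Each term is the previous one with ^%@@ appended.
From 000^%@@^%@@^%@@^%@@, 2 further steps: 000^%@@^%@@^%@@^%@@ → 000^%@@^%@@^%@@^%@@^%@@ → (answer).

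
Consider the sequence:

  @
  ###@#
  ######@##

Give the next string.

Every step adds ### to the front and # to the end of the previous string.
Applying this once more to ######@##:

#########@###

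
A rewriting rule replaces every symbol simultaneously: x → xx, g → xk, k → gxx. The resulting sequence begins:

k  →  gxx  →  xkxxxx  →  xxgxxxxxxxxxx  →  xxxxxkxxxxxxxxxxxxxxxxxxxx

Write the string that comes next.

Replace each of the 26 characters of xxxxxkxxxxxxxxxxxxxxxxxxxx in place — xx xx xx xx xx gxx xx xx xx xx xx xx xx xx xx xx xx xx xx xx xx xx xx xx xx xx — and concatenate.

xxxxxxxxxxgxxxxxxxxxxxxxxxxxxxxxxxxxxxxxxxxxxxxxxxxxx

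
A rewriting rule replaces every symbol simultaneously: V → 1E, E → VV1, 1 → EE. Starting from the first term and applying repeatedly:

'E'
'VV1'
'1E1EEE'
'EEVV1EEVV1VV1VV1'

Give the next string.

Rewriting the 16 symbols of EEVV1EEVV1VV1VV1 one by one yields VV1 VV1 1E 1E EE VV1 VV1 1E 1E EE 1E 1E EE 1E 1E EE; concatenated:

VV1VV11E1EEEVV1VV11E1EEE1E1EEE1E1EEE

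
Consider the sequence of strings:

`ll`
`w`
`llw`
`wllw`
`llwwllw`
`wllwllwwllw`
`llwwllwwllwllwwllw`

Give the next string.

wllwllwwllwllwwllwwllwllwwllw

Each term (from the third on) is the two preceding terms concatenated in order: term 3 = ll·w = llw.
The next term joins wllwllwwllw and llwwllwwllwllwwllw.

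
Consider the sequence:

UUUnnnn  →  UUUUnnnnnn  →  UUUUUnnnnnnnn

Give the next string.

Each string has the form U^{n+1} n^{2n}, where the shown terms are n = 2, 3, 4.
For the next term, n = 5, so the run lengths are 6, 10.

UUUUUUnnnnnnnnnn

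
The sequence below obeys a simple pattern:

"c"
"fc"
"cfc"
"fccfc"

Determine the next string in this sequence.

cfcfccfc

Each term (from the third on) is the two preceding terms concatenated in order: term 3 = c·fc = cfc.
The next term joins cfc and fccfc.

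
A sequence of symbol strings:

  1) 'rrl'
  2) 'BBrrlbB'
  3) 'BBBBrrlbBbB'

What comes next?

Each term wraps the previous one in BB on the left and bB on the right.
One more step from BBBBrrlbBbB gives the answer.

BBBBBBrrlbBbBbB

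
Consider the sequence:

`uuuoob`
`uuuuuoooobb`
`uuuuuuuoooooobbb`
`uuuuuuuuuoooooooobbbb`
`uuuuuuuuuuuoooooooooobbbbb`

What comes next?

The n-th term is 2n+1 u's then 2n o's then n b's (n = 1, 2, …).
At n = 6 the blocks have lengths 13, 12, 6.

uuuuuuuuuuuuuoooooooooooobbbbbb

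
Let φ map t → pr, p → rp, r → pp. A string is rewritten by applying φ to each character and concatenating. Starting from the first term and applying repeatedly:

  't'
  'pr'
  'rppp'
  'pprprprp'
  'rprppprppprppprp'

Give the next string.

φ(rprppprppprppprp) expands symbol-by-symbol to pp rp pp rp rp rp pp rp rp rp pp rp rp rp pp rp; joining the 16 pieces gives the next term.

pprppprprprppprprprppprprprppprp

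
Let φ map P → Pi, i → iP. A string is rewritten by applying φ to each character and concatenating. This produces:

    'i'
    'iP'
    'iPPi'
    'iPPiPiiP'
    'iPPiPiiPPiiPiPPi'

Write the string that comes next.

iPPiPiiPPiiPiPPiPiiPiPPiiPPiPiiP

φ(iPPiPiiPPiiPiPPi) expands symbol-by-symbol to iP Pi Pi iP Pi iP iP Pi Pi iP iP Pi iP Pi Pi iP; joining the 16 pieces gives the next term.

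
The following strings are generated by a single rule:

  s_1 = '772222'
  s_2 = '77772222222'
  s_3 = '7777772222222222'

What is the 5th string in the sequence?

Each string has the form 7^{2n} 2^{3n+1} (n = 1, 2, …).
At n = 5 the blocks have lengths 10, 16.

77777777772222222222222222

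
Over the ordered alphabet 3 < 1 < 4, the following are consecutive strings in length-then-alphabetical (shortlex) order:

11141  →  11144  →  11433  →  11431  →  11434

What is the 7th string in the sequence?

Stepping forward 2 times from 11434: 11434 → 11413, then the target.

11411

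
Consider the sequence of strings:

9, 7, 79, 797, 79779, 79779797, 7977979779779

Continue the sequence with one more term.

From term 3 onward, concatenate the last term with the second-to-last: 7·9 = 79, 79·7 = 797, …
So term 8 is 7977979779779·79779797.

797797977977979779797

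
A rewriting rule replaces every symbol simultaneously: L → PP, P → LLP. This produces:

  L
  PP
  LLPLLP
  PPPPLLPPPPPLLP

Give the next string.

φ(PPPPLLPPPPPLLP) expands symbol-by-symbol to LLP LLP LLP LLP PP PP LLP LLP LLP LLP LLP PP PP LLP; joining the 14 pieces gives the next term.

LLPLLPLLPLLPPPPPLLPLLPLLPLLPLLPPPPPLLP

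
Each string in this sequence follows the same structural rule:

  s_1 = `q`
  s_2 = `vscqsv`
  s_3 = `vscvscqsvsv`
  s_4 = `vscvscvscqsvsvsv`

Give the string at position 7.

Each term wraps the previous one in vsc on the left and sv on the right.
From vscvscvscqsvsvsv, 3 further steps: vscvscvscqsvsvsv → vscvscvscvscqsvsvsvsv → vscvscvscvscvscqsvsvsvsvsv → (answer).

vscvscvscvscvscvscqsvsvsvsvsvsv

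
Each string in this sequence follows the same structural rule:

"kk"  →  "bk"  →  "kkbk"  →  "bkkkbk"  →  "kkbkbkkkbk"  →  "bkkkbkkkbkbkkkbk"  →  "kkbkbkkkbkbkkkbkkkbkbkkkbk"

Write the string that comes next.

bkkkbkkkbkbkkkbkkkbkbkkkbkbkkkbkkkbkbkkkbk

From term 3 onward, concatenate the second-to-last term with the last: kk·bk = kkbk, bk·kkbk = bkkkbk, …
The next term joins bkkkbkkkbkbkkkbk and kkbkbkkkbkbkkkbkkkbkbkkkbk.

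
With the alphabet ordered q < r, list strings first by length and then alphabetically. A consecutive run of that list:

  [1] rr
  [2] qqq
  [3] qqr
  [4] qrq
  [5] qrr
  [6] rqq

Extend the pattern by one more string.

Treat rqq as a base-2 numeral over the given alphabet and add one, carrying through any trailing r's.

rqr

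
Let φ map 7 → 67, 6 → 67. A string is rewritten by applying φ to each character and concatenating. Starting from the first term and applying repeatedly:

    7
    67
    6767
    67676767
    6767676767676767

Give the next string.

67676767676767676767676767676767

φ(6767676767676767) expands symbol-by-symbol to 67 67 67 67 67 67 67 67 67 67 67 67 67 67 67 67; joining the 16 pieces gives the next term.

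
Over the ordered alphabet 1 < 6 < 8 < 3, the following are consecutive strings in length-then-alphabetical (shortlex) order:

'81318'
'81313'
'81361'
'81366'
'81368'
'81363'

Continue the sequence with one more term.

The successor of 81363 increments the rightmost position that isn't already 3 and resets every position after it to 1.

81381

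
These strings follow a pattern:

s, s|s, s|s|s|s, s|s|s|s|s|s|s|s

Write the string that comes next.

Each string is two copies of the previous one joined by '|'.
One more doubling of s|s|s|s|s|s|s|s gives the answer.

s|s|s|s|s|s|s|s|s|s|s|s|s|s|s|s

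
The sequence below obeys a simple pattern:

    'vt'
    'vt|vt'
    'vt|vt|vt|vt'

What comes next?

Every step duplicates the string with '|' between the halves.
So the next term is two copies of vt|vt|vt|vt with '|' between the halves.

vt|vt|vt|vt|vt|vt|vt|vt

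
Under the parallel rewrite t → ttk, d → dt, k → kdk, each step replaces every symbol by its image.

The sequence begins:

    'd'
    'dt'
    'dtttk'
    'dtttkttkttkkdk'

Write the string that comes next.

dtttkttkttkkdkttkttkkdkttkttkkdkkdkdtkdk

Applying the rule to each of the 14 symbols of dtttkttkttkkdk gives the pieces dt ttk ttk ttk kdk ttk ttk kdk ttk ttk kdk kdk dt kdk, which concatenate to the answer.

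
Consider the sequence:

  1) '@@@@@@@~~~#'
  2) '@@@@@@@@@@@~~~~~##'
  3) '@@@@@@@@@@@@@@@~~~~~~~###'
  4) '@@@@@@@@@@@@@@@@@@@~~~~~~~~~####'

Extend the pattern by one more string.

@@@@@@@@@@@@@@@@@@@@@@@~~~~~~~~~~~#####

The n-th term is 4n+3 @'s then 2n+1 ~'s then n #'s (n = 1, 2, …).
For the next term, n = 5, so the run lengths are 23, 11, 5.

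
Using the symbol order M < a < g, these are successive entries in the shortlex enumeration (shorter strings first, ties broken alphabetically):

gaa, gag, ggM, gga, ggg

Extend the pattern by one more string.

After ggg the length-3 strings are exhausted; the first length-4 string is 4 copies of M.

MMMM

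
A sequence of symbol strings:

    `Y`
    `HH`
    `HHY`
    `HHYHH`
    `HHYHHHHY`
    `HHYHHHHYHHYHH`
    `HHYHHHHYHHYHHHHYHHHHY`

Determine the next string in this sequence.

HHYHHHHYHHYHHHHYHHHHYHHYHHHHYHHYHH

From term 3 onward, concatenate the last term with the second-to-last: HH·Y = HHY, HHY·HH = HHYHH, …
So term 8 is HHYHHHHYHHYHHHHYHHHHY·HHYHHHHYHHYHH.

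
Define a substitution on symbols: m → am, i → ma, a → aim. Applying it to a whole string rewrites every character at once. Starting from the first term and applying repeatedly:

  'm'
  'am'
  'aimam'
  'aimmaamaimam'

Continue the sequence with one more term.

Expanding aimmaamaimam: a→aim, i→ma, m→am, m→am, a→aim, a→aim, m→am, a→aim, i→ma, m→am, a→aim, m→am. Concatenated: aim ma am am aim aim am aim ma am aim am.

aimmaamamaimaimamaimmaamaimam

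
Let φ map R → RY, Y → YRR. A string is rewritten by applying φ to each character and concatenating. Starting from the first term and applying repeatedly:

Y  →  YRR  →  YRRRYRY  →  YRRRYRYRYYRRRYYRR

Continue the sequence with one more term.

Applying the rule to each of the 17 symbols of YRRRYRYRYYRRRYYRR gives the pieces YRR RY RY RY YRR RY YRR RY YRR YRR RY RY RY YRR YRR RY RY, which concatenate to the answer.

YRRRYRYRYYRRRYYRRRYYRRYRRRYRYRYYRRYRRRYRY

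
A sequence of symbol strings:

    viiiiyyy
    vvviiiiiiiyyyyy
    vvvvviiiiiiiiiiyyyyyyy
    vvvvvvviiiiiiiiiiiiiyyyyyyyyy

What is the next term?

The n-th term is 2n-1 v's then 3n+1 i's then 2n+1 y's (n = 1, 2, …).
For the next term, n = 5, so the run lengths are 9, 16, 11.

vvvvvvvvviiiiiiiiiiiiiiiiyyyyyyyyyyy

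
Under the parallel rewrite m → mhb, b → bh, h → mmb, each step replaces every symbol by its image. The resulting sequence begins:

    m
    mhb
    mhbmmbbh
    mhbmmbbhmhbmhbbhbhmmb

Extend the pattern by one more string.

Applying the rule to each of the 21 symbols of mhbmmbbhmhbmhbbhbhmmb gives the pieces mhb mmb bh mhb mhb bh bh mmb mhb mmb bh mhb mmb bh bh mmb bh mmb mhb mhb bh, which concatenate to the answer.

mhbmmbbhmhbmhbbhbhmmbmhbmmbbhmhbmmbbhbhmmbbhmmbmhbmhbbh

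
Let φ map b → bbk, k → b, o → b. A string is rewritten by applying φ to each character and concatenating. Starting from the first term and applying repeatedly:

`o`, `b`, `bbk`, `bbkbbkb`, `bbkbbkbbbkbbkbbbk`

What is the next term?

Rewriting the 17 symbols of bbkbbkbbbkbbkbbbk one by one yields bbk bbk b bbk bbk b bbk bbk bbk b bbk bbk b bbk bbk bbk b; concatenated:

bbkbbkbbbkbbkbbbkbbkbbkbbbkbbkbbbkbbkbbkb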